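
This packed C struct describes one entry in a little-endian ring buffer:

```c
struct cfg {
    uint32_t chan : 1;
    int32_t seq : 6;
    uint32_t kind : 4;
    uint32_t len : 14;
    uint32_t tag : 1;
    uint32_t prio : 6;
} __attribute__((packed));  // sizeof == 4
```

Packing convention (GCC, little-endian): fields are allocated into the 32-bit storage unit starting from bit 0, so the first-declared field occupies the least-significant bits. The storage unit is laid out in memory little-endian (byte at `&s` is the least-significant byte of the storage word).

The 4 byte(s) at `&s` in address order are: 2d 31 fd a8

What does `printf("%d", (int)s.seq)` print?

22

[0]=0x2d [1]=0x31 [2]=0xfd [3]=0xa8 (little-endian) → word 0xa8fd312d
chan:1 @ bit 0 → (0xa8fd312d>>0)&0x1 = 0x1
seq:6 @ bit 1 → (0xa8fd312d>>1)&0x3f = 0x16  ←
kind:4 @ bit 7 → (0xa8fd312d>>7)&0xf = 0x2
len:14 @ bit 11 → (0xa8fd312d>>11)&0x3fff = 0x1fa6
tag:1 @ bit 25 → (0xa8fd312d>>25)&0x1 = 0x0
prio:6 @ bit 26 → (0xa8fd312d>>26)&0x3f = 0x2a
seq signed 6b, MSB=0: value = 22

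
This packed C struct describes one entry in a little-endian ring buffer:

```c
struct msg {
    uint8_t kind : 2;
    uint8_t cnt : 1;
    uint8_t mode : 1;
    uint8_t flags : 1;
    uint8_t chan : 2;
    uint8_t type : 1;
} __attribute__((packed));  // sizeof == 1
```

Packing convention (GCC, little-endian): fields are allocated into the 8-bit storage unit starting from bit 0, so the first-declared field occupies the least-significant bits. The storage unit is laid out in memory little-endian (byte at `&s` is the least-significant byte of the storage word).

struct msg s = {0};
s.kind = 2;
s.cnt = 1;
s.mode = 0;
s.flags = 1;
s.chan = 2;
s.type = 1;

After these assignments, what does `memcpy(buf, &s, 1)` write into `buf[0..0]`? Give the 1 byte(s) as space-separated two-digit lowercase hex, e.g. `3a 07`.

kind (2b) val=2 bits=0x2 at bit 0: 0x02
cnt (1b) val=1 bits=0x1 at bit 2: 0x06
mode (1b) val=0 bits=0x0 at bit 3: 0x06
flags (1b) val=1 bits=0x1 at bit 4: 0x16
chan (2b) val=2 bits=0x2 at bit 5: 0x56
type (1b) val=1 bits=0x1 at bit 7: 0xd6
word = 0xd6 → little-endian bytes:
  [0]=0xd6

d6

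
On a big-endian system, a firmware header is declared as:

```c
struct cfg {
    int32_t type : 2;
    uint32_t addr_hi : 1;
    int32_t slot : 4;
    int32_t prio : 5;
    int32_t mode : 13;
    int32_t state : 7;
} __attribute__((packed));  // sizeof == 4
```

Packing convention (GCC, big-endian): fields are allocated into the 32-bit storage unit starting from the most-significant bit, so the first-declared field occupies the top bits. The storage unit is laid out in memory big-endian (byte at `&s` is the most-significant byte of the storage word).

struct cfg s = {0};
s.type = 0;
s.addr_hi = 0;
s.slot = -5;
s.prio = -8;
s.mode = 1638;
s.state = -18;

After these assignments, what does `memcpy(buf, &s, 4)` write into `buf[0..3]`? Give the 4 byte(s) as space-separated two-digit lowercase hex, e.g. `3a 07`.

17 83 33 6e

type:2 = 0 → 0x0 << 30 → word 0x00000000
addr_hi:1 = 0 → 0x0 << 29 → word 0x00000000
slot:4 = -5 → 0xb << 25 → word 0x16000000
prio:5 = -8 → 0x18 << 20 → word 0x17800000
mode:13 = 1638 → 0x666 << 7 → word 0x17833300
state:7 = -18 → 0x6e << 0 → word 0x1783336e
word = 0x1783336e → big-endian bytes:
  [0]=0x17  [1]=0x83  [2]=0x33  [3]=0x6e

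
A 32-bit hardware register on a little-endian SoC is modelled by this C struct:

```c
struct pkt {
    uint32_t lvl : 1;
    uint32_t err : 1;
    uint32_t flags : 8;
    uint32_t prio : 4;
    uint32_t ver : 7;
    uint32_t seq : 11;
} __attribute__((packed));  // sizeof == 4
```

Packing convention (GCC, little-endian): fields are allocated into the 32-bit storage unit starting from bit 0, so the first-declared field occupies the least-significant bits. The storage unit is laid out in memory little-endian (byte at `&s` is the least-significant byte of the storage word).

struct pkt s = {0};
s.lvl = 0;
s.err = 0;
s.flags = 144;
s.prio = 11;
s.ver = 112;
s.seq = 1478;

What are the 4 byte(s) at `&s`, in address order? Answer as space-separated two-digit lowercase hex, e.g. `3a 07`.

40 2e dc b8

lvl:1 = 0 → 0x0 << 0 → word 0x00000000
err:1 = 0 → 0x0 << 1 → word 0x00000000
flags:8 = 144 → 0x90 << 2 → word 0x00000240
prio:4 = 11 → 0xb << 10 → word 0x00002e40
ver:7 = 112 → 0x70 << 14 → word 0x001c2e40
seq:11 = 1478 → 0x5c6 << 21 → word 0xb8dc2e40
word = 0xb8dc2e40 → little-endian bytes:
  [0]=0x40  [1]=0x2e  [2]=0xdc  [3]=0xb8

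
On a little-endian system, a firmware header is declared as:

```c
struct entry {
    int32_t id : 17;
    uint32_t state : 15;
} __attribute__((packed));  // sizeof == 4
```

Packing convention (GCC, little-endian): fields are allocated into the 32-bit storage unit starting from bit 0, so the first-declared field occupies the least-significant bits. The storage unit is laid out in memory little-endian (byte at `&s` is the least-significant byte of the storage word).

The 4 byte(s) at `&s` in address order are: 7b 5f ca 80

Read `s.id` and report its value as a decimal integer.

24443

[0]=0x7b [1]=0x5f [2]=0xca [3]=0x80 (little-endian) → word 0x80ca5f7b
id [0+:17] = (word>>0) & 0x1ffff = 24443  ←
state [17+:15] = (word>>17) & 0x7fff = 16485
id signed 17b, MSB=0: value = 24443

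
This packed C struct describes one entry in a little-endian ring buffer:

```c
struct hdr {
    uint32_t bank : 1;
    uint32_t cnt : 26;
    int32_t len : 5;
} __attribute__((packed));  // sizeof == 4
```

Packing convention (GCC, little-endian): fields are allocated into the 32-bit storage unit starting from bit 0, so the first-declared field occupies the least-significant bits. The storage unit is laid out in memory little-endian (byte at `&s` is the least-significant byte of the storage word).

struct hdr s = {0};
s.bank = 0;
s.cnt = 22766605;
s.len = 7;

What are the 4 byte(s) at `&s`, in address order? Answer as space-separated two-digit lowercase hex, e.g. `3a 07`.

1a c8 b6 3a

[0+:1] bank=0 & 0x1 = 0x0; word=0x00000000
[1+:26] cnt=22766605 & 0x3ffffff = 0x15b640d; word=0x02b6c81a
[27+:5] len=7 & 0x1f = 0x7; word=0x3ab6c81a
word = 0x3ab6c81a → little-endian bytes:
  [0]=0x1a  [1]=0xc8  [2]=0xb6  [3]=0x3a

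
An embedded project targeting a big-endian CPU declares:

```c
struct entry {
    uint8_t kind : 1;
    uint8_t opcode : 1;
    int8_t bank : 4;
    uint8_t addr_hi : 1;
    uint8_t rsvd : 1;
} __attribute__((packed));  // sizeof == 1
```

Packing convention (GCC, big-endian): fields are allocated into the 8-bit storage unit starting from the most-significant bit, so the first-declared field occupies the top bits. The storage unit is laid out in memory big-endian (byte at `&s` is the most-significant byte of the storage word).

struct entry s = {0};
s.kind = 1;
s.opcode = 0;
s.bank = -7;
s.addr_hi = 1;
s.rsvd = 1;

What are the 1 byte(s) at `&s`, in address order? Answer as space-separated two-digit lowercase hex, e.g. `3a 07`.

a7

[7+:1] kind=1 & 0x1 = 0x1; word=0x80
[6+:1] opcode=0 & 0x1 = 0x0; word=0x80
[2+:4] bank=-7 & 0xf = 0x9; word=0xa4
[1+:1] addr_hi=1 & 0x1 = 0x1; word=0xa6
[0+:1] rsvd=1 & 0x1 = 0x1; word=0xa7
word = 0xa7 → big-endian bytes:
  [0]=0xa7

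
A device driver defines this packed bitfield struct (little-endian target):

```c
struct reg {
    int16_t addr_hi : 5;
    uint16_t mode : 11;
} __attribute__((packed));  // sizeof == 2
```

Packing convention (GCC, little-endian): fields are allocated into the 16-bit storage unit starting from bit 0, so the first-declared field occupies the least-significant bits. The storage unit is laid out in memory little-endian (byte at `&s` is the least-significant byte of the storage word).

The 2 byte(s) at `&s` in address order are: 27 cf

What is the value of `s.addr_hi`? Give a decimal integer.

7

[0]=0x27 [1]=0xcf (little-endian) → word 0xcf27
addr_hi [0+:5] = (word>>0) & 0x1f = 7  ←
mode [5+:11] = (word>>5) & 0x7ff = 1657
addr_hi signed 5b, MSB=0: value = 7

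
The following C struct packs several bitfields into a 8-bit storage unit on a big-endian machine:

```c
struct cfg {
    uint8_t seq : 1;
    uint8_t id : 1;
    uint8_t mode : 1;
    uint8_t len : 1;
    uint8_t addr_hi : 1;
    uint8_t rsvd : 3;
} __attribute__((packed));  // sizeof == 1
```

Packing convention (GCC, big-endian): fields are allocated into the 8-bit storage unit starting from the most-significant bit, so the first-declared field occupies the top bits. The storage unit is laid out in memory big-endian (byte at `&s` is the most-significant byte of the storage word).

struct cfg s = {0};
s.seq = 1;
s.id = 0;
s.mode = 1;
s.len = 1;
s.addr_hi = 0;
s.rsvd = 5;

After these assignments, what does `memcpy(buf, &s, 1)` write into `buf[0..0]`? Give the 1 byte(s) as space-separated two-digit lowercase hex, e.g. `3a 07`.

b5

seq (1b) val=1 bits=0x1 at bit 7: 0x80
id (1b) val=0 bits=0x0 at bit 6: 0x80
mode (1b) val=1 bits=0x1 at bit 5: 0xa0
len (1b) val=1 bits=0x1 at bit 4: 0xb0
addr_hi (1b) val=0 bits=0x0 at bit 3: 0xb0
rsvd (3b) val=5 bits=0x5 at bit 0: 0xb5
word = 0xb5 → big-endian bytes:
  [0]=0xb5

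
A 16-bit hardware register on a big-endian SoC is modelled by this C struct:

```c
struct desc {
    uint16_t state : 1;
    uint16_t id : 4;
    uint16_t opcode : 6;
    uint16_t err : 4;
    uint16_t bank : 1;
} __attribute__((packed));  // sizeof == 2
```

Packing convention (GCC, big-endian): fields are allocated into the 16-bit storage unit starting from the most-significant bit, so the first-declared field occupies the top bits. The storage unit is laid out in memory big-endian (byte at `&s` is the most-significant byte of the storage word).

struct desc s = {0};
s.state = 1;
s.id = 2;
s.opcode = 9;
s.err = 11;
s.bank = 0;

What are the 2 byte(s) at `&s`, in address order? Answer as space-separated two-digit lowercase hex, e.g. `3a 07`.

state:1 = 1 → 0x1 << 15 → word 0x8000
id:4 = 2 → 0x2 << 11 → word 0x9000
opcode:6 = 9 → 0x9 << 5 → word 0x9120
err:4 = 11 → 0xb << 1 → word 0x9136
bank:1 = 0 → 0x0 << 0 → word 0x9136
word = 0x9136 → big-endian bytes:
  [0]=0x91  [1]=0x36

91 36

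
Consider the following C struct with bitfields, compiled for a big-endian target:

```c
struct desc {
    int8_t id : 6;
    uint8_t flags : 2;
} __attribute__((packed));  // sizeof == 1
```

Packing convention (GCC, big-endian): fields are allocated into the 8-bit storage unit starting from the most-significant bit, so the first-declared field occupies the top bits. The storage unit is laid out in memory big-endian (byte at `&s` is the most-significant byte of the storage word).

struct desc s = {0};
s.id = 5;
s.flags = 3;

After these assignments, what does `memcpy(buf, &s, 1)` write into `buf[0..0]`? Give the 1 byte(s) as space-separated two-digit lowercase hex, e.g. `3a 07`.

[2+:6] id=5 & 0x3f = 0x5; word=0x14
[0+:2] flags=3 & 0x3 = 0x3; word=0x17
word = 0x17 → big-endian bytes:
  [0]=0x17

17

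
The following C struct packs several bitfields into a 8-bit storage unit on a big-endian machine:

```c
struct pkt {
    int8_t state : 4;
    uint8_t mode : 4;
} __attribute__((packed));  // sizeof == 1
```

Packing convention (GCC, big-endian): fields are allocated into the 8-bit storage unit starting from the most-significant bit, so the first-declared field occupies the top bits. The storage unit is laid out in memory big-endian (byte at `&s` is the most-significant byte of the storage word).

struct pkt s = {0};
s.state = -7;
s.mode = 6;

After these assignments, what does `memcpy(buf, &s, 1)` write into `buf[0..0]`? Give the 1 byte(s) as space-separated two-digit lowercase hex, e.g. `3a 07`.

96

state:4 = -7 → 0x9 << 4 → word 0x90
mode:4 = 6 → 0x6 << 0 → word 0x96
word = 0x96 → big-endian bytes:
  [0]=0x96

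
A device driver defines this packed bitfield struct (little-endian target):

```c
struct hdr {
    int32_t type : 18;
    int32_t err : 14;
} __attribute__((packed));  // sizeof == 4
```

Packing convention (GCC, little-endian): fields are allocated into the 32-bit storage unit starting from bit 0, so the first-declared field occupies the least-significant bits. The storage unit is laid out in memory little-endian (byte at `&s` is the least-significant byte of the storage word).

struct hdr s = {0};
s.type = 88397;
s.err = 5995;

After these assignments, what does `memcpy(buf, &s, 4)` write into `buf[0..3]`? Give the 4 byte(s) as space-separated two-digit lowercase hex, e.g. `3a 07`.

4d 59 ad 5d

type (18b) val=88397 bits=0x1594d at bit 0: 0x0001594d
err (14b) val=5995 bits=0x176b at bit 18: 0x5dad594d
word = 0x5dad594d → little-endian bytes:
  [0]=0x4d  [1]=0x59  [2]=0xad  [3]=0x5d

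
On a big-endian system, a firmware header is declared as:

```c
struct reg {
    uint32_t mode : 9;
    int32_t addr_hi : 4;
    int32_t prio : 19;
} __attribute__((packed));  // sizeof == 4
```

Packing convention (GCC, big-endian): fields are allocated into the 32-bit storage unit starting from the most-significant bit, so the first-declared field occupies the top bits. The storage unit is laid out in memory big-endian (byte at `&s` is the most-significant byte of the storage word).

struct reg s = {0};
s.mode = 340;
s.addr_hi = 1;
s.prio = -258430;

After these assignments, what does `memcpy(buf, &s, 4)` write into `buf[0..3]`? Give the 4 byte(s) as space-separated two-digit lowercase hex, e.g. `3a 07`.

mode (9b) val=340 bits=0x154 at bit 23: 0xaa000000
addr_hi (4b) val=1 bits=0x1 at bit 19: 0xaa080000
prio (19b) val=-258430 bits=0x40e82 at bit 0: 0xaa0c0e82
word = 0xaa0c0e82 → big-endian bytes:
  [0]=0xaa  [1]=0x0c  [2]=0x0e  [3]=0x82

aa 0c 0e 82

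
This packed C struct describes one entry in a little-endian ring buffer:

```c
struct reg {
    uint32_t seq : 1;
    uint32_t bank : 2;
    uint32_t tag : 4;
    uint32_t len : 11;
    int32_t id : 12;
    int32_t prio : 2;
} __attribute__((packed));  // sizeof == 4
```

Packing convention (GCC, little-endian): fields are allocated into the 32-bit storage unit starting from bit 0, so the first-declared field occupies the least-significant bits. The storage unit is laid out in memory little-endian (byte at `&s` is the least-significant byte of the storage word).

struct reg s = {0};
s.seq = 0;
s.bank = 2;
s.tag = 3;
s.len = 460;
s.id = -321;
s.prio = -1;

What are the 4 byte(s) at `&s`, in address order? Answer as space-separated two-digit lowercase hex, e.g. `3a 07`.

seq (1b) val=0 bits=0x0 at bit 0: 0x00000000
bank (2b) val=2 bits=0x2 at bit 1: 0x00000004
tag (4b) val=3 bits=0x3 at bit 3: 0x0000001c
len (11b) val=460 bits=0x1cc at bit 7: 0x0000e61c
id (12b) val=-321 bits=0xebf at bit 18: 0x3afce61c
prio (2b) val=-1 bits=0x3 at bit 30: 0xfafce61c
word = 0xfafce61c → little-endian bytes:
  [0]=0x1c  [1]=0xe6  [2]=0xfc  [3]=0xfa

1c e6 fc fa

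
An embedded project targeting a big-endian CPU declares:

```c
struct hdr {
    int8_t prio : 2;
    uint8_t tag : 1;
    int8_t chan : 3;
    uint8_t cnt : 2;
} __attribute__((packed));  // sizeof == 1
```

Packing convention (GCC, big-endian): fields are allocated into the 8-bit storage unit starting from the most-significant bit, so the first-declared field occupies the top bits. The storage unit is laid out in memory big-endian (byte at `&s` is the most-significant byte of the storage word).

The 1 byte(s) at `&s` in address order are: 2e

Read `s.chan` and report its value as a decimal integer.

[0]=0x2e (big-endian) → word 0x2e
prio [6+:2] = (word>>6) & 0x3 = 0
tag [5+:1] = (word>>5) & 0x1 = 1
chan [2+:3] = (word>>2) & 0x7 = 3  ←
cnt [0+:2] = (word>>0) & 0x3 = 2
chan signed 3b, MSB=0: value = 3

3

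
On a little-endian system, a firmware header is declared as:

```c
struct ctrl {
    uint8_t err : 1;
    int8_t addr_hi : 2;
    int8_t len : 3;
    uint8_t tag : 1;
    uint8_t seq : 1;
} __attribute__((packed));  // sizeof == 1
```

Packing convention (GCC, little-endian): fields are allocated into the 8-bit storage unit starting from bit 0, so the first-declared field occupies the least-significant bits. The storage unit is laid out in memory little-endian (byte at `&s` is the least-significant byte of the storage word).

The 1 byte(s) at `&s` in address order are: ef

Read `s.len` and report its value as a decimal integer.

[0]=0xef (little-endian) → word 0xef
err:1 @ bit 0 → (0xef>>0)&0x1 = 0x1
addr_hi:2 @ bit 1 → (0xef>>1)&0x3 = 0x3
len:3 @ bit 3 → (0xef>>3)&0x7 = 0x5  ←
tag:1 @ bit 6 → (0xef>>6)&0x1 = 0x1
seq:1 @ bit 7 → (0xef>>7)&0x1 = 0x1
len signed 3b, MSB=1: 5 - 8 = -3

-3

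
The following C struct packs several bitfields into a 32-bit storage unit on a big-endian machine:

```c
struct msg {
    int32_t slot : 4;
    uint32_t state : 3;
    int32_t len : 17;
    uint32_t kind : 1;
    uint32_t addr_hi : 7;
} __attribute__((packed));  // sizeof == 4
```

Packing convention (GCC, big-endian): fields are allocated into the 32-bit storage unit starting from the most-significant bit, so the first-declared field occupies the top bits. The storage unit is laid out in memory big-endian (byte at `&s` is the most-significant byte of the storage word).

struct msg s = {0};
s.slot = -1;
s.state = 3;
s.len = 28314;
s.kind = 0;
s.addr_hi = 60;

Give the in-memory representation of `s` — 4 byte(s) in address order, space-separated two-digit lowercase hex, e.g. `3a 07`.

slot:4 = -1 → 0xf << 28 → word 0xf0000000
state:3 = 3 → 0x3 << 25 → word 0xf6000000
len:17 = 28314 → 0x6e9a << 8 → word 0xf66e9a00
kind:1 = 0 → 0x0 << 7 → word 0xf66e9a00
addr_hi:7 = 60 → 0x3c << 0 → word 0xf66e9a3c
word = 0xf66e9a3c → big-endian bytes:
  [0]=0xf6  [1]=0x6e  [2]=0x9a  [3]=0x3c

f6 6e 9a 3c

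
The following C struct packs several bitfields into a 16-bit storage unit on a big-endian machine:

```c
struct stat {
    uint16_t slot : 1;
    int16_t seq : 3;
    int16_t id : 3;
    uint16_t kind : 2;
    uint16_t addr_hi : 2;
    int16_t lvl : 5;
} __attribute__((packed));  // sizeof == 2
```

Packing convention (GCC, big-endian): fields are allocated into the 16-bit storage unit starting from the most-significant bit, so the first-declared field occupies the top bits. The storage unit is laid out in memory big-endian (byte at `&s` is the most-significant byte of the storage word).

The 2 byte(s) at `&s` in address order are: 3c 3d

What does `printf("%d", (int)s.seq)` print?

[0]=0x3c [1]=0x3d (big-endian) → word 0x3c3d
slot [15+:1] = (word>>15) & 0x1 = 0
seq [12+:3] = (word>>12) & 0x7 = 3  ←
id [9+:3] = (word>>9) & 0x7 = 6
kind [7+:2] = (word>>7) & 0x3 = 0
addr_hi [5+:2] = (word>>5) & 0x3 = 1
lvl [0+:5] = (word>>0) & 0x1f = 29
seq signed 3b, MSB=0: value = 3

3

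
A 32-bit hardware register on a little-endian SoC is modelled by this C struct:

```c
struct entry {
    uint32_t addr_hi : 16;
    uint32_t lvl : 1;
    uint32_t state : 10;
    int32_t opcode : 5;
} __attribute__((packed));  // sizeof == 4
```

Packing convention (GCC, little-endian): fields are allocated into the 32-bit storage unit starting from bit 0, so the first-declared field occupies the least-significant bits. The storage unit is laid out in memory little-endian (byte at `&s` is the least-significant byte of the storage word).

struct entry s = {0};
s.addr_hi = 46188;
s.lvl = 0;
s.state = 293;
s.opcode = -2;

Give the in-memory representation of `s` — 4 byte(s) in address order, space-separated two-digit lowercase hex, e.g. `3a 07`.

6c b4 4a f2

addr_hi:16 = 46188 → 0xb46c << 0 → word 0x0000b46c
lvl:1 = 0 → 0x0 << 16 → word 0x0000b46c
state:10 = 293 → 0x125 << 17 → word 0x024ab46c
opcode:5 = -2 → 0x1e << 27 → word 0xf24ab46c
word = 0xf24ab46c → little-endian bytes:
  [0]=0x6c  [1]=0xb4  [2]=0x4a  [3]=0xf2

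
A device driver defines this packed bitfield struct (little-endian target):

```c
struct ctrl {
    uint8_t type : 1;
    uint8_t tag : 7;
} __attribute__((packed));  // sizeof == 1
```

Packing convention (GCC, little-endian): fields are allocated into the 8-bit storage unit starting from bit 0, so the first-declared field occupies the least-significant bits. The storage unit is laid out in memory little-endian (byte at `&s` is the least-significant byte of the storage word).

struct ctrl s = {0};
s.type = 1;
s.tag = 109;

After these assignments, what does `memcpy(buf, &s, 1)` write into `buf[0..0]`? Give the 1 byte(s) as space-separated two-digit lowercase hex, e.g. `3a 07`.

db

type:1 = 1 → 0x1 << 0 → word 0x01
tag:7 = 109 → 0x6d << 1 → word 0xdb
word = 0xdb → little-endian bytes:
  [0]=0xdb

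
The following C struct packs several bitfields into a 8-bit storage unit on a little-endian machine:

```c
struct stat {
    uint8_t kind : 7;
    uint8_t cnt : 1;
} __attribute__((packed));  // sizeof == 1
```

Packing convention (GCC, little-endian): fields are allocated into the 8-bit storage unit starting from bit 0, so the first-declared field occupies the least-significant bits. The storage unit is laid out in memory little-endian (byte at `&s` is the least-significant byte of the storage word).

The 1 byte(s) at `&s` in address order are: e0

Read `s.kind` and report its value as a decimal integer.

[0]=0xe0 (little-endian) → word 0xe0
kind:7 @ bit 0 → (0xe0>>0)&0x7f = 0x60  ←
cnt:1 @ bit 7 → (0xe0>>7)&0x1 = 0x1

96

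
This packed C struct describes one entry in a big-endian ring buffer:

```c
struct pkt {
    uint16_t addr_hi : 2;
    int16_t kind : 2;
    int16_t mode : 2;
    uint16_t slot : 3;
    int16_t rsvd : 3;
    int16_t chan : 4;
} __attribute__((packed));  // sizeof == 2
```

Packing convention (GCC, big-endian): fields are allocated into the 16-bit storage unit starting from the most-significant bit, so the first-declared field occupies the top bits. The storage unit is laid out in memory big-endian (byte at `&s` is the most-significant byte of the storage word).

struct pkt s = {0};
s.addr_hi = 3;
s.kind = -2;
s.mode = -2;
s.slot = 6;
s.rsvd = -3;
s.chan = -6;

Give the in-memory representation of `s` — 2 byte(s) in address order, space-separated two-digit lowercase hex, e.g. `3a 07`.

eb 5a

[14+:2] addr_hi=3 & 0x3 = 0x3; word=0xc000
[12+:2] kind=-2 & 0x3 = 0x2; word=0xe000
[10+:2] mode=-2 & 0x3 = 0x2; word=0xe800
[7+:3] slot=6 & 0x7 = 0x6; word=0xeb00
[4+:3] rsvd=-3 & 0x7 = 0x5; word=0xeb50
[0+:4] chan=-6 & 0xf = 0xa; word=0xeb5a
word = 0xeb5a → big-endian bytes:
  [0]=0xeb  [1]=0x5a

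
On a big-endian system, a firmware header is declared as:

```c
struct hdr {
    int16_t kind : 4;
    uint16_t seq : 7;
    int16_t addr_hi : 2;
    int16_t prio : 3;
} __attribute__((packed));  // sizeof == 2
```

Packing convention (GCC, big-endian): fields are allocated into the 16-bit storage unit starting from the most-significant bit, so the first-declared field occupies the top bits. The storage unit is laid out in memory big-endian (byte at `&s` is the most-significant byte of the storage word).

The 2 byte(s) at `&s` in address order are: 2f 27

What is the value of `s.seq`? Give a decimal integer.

121

[0]=0x2f [1]=0x27 (big-endian) → word 0x2f27
kind:4 @ bit 12 → (0x2f27>>12)&0xf = 0x2
seq:7 @ bit 5 → (0x2f27>>5)&0x7f = 0x79  ←
addr_hi:2 @ bit 3 → (0x2f27>>3)&0x3 = 0x0
prio:3 @ bit 0 → (0x2f27>>0)&0x7 = 0x7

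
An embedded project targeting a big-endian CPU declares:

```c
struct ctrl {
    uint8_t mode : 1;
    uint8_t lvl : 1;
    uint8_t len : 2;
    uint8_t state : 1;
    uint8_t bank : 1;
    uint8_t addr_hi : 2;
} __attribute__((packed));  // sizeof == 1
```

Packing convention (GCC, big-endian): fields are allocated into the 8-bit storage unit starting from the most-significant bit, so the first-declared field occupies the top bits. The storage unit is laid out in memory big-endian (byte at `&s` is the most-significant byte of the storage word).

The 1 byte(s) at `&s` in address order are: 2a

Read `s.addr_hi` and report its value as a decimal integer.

[0]=0x2a (big-endian) → word 0x2a
mode [7+:1] = (word>>7) & 0x1 = 0
lvl [6+:1] = (word>>6) & 0x1 = 0
len [4+:2] = (word>>4) & 0x3 = 2
state [3+:1] = (word>>3) & 0x1 = 1
bank [2+:1] = (word>>2) & 0x1 = 0
addr_hi [0+:2] = (word>>0) & 0x3 = 2  ←

2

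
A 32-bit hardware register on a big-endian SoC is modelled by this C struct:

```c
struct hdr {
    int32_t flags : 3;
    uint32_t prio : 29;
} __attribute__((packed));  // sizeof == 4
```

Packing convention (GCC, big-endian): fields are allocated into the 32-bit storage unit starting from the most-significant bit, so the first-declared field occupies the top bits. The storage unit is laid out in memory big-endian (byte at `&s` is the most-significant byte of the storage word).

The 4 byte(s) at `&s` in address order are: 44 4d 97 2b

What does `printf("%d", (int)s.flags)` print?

[0]=0x44 [1]=0x4d [2]=0x97 [3]=0x2b (big-endian) → word 0x444d972b
flags [29+:3] = (word>>29) & 0x7 = 2  ←
prio [0+:29] = (word>>0) & 0x1fffffff = 72193835
flags signed 3b, MSB=0: value = 2

2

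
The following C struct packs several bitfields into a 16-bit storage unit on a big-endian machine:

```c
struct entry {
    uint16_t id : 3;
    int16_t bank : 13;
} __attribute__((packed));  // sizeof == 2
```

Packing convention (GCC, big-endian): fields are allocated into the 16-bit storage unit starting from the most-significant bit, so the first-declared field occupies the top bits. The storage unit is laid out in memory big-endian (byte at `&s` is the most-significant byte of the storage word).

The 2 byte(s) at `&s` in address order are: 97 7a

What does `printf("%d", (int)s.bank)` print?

[0]=0x97 [1]=0x7a (big-endian) → word 0x977a
id [13+:3] = (word>>13) & 0x7 = 4
bank [0+:13] = (word>>0) & 0x1fff = 6010  ←
bank signed 13b, MSB=1: 6010 - 8192 = -2182

-2182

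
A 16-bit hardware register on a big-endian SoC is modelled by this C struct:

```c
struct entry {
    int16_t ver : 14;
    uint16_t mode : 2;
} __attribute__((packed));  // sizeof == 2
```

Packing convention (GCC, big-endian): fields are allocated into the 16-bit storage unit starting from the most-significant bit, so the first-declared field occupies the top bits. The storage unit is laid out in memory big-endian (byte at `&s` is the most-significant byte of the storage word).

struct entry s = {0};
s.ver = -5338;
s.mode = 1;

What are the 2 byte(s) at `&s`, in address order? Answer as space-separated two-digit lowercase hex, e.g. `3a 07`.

ac 99

ver:14 = -5338 → 0x2b26 << 2 → word 0xac98
mode:2 = 1 → 0x1 << 0 → word 0xac99
word = 0xac99 → big-endian bytes:
  [0]=0xac  [1]=0x99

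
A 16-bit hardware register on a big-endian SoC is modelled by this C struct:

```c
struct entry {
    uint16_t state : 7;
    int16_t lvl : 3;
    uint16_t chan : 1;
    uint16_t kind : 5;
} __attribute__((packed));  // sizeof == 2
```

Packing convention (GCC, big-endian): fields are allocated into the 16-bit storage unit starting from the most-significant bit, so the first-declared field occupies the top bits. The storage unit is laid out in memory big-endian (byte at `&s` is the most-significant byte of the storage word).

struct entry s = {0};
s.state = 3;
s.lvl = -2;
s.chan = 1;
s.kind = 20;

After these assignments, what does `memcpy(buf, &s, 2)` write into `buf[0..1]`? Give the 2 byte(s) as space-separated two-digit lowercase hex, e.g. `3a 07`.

[9+:7] state=3 & 0x7f = 0x3; word=0x0600
[6+:3] lvl=-2 & 0x7 = 0x6; word=0x0780
[5+:1] chan=1 & 0x1 = 0x1; word=0x07a0
[0+:5] kind=20 & 0x1f = 0x14; word=0x07b4
word = 0x07b4 → big-endian bytes:
  [0]=0x07  [1]=0xb4

07 b4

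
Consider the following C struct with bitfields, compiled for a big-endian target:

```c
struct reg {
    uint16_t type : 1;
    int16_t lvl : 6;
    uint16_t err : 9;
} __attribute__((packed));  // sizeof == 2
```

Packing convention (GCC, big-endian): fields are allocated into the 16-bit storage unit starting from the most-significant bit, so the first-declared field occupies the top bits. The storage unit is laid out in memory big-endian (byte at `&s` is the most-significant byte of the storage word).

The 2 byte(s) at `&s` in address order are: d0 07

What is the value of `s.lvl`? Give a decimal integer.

-24

[0]=0xd0 [1]=0x07 (big-endian) → word 0xd007
type:1 @ bit 15 → (0xd007>>15)&0x1 = 0x1
lvl:6 @ bit 9 → (0xd007>>9)&0x3f = 0x28  ←
err:9 @ bit 0 → (0xd007>>0)&0x1ff = 0x7
lvl signed 6b, MSB=1: 40 - 64 = -24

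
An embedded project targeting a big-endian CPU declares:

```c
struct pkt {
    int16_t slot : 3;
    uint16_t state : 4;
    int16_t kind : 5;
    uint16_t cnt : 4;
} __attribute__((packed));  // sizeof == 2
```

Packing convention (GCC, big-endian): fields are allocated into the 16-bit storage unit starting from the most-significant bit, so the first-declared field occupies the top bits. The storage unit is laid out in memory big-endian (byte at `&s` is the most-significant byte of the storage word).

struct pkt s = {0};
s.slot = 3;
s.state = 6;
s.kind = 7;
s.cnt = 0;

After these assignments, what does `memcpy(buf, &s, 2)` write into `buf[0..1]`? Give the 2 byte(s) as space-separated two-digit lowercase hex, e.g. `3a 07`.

slot:3 = 3 → 0x3 << 13 → word 0x6000
state:4 = 6 → 0x6 << 9 → word 0x6c00
kind:5 = 7 → 0x7 << 4 → word 0x6c70
cnt:4 = 0 → 0x0 << 0 → word 0x6c70
word = 0x6c70 → big-endian bytes:
  [0]=0x6c  [1]=0x70

6c 70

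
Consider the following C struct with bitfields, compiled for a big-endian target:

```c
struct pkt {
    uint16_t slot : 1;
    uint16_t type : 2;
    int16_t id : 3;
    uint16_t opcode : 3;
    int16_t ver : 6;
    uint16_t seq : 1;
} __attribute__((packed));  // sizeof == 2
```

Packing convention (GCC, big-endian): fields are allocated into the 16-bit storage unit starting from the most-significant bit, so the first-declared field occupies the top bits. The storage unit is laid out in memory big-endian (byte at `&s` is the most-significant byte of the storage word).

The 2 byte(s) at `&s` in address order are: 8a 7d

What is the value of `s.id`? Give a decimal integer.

[0]=0x8a [1]=0x7d (big-endian) → word 0x8a7d
slot [15+:1] = (word>>15) & 0x1 = 1
type [13+:2] = (word>>13) & 0x3 = 0
id [10+:3] = (word>>10) & 0x7 = 2  ←
opcode [7+:3] = (word>>7) & 0x7 = 4
ver [1+:6] = (word>>1) & 0x3f = 62
seq [0+:1] = (word>>0) & 0x1 = 1
id signed 3b, MSB=0: value = 2

2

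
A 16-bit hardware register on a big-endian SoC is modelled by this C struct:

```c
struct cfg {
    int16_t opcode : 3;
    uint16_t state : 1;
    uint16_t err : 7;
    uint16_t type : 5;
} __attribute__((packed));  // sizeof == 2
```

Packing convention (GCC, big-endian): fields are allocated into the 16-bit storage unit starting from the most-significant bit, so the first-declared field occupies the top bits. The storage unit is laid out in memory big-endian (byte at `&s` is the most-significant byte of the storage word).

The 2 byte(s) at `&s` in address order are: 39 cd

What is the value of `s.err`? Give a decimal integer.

78

[0]=0x39 [1]=0xcd (big-endian) → word 0x39cd
opcode:3 @ bit 13 → (0x39cd>>13)&0x7 = 0x1
state:1 @ bit 12 → (0x39cd>>12)&0x1 = 0x1
err:7 @ bit 5 → (0x39cd>>5)&0x7f = 0x4e  ←
type:5 @ bit 0 → (0x39cd>>0)&0x1f = 0xd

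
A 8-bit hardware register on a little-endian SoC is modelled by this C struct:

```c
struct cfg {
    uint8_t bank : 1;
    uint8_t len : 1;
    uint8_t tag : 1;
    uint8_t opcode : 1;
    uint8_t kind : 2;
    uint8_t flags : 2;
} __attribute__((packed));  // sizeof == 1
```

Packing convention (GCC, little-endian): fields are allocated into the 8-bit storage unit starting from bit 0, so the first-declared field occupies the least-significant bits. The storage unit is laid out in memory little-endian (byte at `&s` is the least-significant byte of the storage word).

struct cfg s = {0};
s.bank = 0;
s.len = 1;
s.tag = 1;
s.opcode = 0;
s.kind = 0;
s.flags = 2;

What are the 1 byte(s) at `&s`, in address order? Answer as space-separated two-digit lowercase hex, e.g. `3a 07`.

86

bank:1 = 0 → 0x0 << 0 → word 0x00
len:1 = 1 → 0x1 << 1 → word 0x02
tag:1 = 1 → 0x1 << 2 → word 0x06
opcode:1 = 0 → 0x0 << 3 → word 0x06
kind:2 = 0 → 0x0 << 4 → word 0x06
flags:2 = 2 → 0x2 << 6 → word 0x86
word = 0x86 → little-endian bytes:
  [0]=0x86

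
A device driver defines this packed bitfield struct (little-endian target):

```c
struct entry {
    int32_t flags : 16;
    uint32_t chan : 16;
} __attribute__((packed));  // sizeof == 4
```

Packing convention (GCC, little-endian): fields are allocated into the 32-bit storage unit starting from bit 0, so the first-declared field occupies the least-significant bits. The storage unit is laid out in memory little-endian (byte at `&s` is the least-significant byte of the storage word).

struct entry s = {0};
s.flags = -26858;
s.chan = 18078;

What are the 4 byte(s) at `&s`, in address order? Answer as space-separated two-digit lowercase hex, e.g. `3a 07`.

[0+:16] flags=-26858 & 0xffff = 0x9716; word=0x00009716
[16+:16] chan=18078 & 0xffff = 0x469e; word=0x469e9716
word = 0x469e9716 → little-endian bytes:
  [0]=0x16  [1]=0x97  [2]=0x9e  [3]=0x46

16 97 9e 46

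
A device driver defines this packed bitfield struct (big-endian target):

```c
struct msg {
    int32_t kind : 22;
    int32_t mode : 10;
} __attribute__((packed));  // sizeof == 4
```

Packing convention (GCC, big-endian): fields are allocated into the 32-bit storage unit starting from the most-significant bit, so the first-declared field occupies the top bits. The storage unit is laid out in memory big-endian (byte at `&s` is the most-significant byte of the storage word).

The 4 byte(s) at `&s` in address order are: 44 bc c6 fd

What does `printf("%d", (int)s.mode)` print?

-259

[0]=0x44 [1]=0xbc [2]=0xc6 [3]=0xfd (big-endian) → word 0x44bcc6fd
kind:22 @ bit 10 → (0x44bcc6fd>>10)&0x3fffff = 0x112f31
mode:10 @ bit 0 → (0x44bcc6fd>>0)&0x3ff = 0x2fd  ←
mode signed 10b, MSB=1: 765 - 1024 = -259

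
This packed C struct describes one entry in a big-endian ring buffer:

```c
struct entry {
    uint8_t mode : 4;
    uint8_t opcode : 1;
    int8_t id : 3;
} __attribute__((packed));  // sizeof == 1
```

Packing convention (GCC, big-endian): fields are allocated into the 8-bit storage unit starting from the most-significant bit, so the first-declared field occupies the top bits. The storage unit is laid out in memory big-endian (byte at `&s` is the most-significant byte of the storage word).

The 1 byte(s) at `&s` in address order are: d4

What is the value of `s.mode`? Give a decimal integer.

[0]=0xd4 (big-endian) → word 0xd4
mode [4+:4] = (word>>4) & 0xf = 13  ←
opcode [3+:1] = (word>>3) & 0x1 = 0
id [0+:3] = (word>>0) & 0x7 = 4

13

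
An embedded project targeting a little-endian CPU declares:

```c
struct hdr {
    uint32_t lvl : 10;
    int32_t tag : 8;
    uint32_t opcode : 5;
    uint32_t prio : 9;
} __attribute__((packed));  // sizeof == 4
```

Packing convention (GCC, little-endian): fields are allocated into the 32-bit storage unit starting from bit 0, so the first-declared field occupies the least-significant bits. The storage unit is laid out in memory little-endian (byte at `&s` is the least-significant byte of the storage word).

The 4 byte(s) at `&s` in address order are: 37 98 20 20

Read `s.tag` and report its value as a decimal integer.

[0]=0x37 [1]=0x98 [2]=0x20 [3]=0x20 (little-endian) → word 0x20209837
lvl [0+:10] = (word>>0) & 0x3ff = 55
tag [10+:8] = (word>>10) & 0xff = 38  ←
opcode [18+:5] = (word>>18) & 0x1f = 8
prio [23+:9] = (word>>23) & 0x1ff = 64
tag signed 8b, MSB=0: value = 38

38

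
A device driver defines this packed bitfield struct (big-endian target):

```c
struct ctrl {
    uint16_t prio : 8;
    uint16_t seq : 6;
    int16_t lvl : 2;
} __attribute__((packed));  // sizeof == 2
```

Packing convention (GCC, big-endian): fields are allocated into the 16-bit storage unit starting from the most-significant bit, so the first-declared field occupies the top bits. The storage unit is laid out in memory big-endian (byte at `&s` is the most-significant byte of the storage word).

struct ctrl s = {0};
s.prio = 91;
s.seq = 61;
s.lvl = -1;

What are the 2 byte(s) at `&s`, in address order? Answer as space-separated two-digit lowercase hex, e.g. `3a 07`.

5b f7

prio:8 = 91 → 0x5b << 8 → word 0x5b00
seq:6 = 61 → 0x3d << 2 → word 0x5bf4
lvl:2 = -1 → 0x3 << 0 → word 0x5bf7
word = 0x5bf7 → big-endian bytes:
  [0]=0x5b  [1]=0xf7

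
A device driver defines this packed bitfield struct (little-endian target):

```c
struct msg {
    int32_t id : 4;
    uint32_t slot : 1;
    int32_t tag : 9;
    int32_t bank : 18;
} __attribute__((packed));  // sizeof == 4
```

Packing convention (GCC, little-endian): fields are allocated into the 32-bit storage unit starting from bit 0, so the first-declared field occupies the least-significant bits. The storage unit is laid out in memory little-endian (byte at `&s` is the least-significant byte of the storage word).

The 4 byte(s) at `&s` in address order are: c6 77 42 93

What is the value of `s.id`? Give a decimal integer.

6

[0]=0xc6 [1]=0x77 [2]=0x42 [3]=0x93 (little-endian) → word 0x934277c6
id:4 @ bit 0 → (0x934277c6>>0)&0xf = 0x6  ←
slot:1 @ bit 4 → (0x934277c6>>4)&0x1 = 0x0
tag:9 @ bit 5 → (0x934277c6>>5)&0x1ff = 0x1be
bank:18 @ bit 14 → (0x934277c6>>14)&0x3ffff = 0x24d09
id signed 4b, MSB=0: value = 6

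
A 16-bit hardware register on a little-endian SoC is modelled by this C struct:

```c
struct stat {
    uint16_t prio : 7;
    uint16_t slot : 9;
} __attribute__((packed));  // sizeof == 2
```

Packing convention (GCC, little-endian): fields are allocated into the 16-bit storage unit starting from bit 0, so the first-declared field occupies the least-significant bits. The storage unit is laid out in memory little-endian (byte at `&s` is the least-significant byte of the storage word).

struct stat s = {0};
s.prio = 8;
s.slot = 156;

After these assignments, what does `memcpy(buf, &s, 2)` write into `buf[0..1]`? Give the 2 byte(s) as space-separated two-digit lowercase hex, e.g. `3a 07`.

[0+:7] prio=8 & 0x7f = 0x8; word=0x0008
[7+:9] slot=156 & 0x1ff = 0x9c; word=0x4e08
word = 0x4e08 → little-endian bytes:
  [0]=0x08  [1]=0x4e

08 4e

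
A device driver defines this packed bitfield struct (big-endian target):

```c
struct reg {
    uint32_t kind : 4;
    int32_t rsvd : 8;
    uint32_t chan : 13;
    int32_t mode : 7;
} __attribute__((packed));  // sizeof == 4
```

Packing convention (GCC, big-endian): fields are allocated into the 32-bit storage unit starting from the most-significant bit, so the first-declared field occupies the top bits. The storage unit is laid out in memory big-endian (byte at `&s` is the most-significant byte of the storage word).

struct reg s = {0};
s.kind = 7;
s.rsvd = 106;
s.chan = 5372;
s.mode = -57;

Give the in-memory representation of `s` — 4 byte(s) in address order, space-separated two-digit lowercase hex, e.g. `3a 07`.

kind (4b) val=7 bits=0x7 at bit 28: 0x70000000
rsvd (8b) val=106 bits=0x6a at bit 20: 0x76a00000
chan (13b) val=5372 bits=0x14fc at bit 7: 0x76aa7e00
mode (7b) val=-57 bits=0x47 at bit 0: 0x76aa7e47
word = 0x76aa7e47 → big-endian bytes:
  [0]=0x76  [1]=0xaa  [2]=0x7e  [3]=0x47

76 aa 7e 47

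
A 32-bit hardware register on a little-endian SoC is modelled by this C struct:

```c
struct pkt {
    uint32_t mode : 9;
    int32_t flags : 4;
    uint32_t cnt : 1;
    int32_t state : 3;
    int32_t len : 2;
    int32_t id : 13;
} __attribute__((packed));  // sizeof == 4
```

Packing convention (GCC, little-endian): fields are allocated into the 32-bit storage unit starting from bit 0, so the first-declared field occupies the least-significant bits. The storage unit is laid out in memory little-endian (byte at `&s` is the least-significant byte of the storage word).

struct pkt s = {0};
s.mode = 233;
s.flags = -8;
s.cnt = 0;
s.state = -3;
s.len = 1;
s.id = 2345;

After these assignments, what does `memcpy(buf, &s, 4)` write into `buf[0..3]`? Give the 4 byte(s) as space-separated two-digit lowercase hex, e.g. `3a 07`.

mode (9b) val=233 bits=0xe9 at bit 0: 0x000000e9
flags (4b) val=-8 bits=0x8 at bit 9: 0x000010e9
cnt (1b) val=0 bits=0x0 at bit 13: 0x000010e9
state (3b) val=-3 bits=0x5 at bit 14: 0x000150e9
len (2b) val=1 bits=0x1 at bit 17: 0x000350e9
id (13b) val=2345 bits=0x929 at bit 19: 0x494b50e9
word = 0x494b50e9 → little-endian bytes:
  [0]=0xe9  [1]=0x50  [2]=0x4b  [3]=0x49

e9 50 4b 49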